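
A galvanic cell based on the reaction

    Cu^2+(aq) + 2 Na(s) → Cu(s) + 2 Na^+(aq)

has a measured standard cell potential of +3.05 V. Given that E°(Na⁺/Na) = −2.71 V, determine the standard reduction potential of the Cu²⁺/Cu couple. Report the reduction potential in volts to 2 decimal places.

In the reaction as written the Cu²⁺/Cu couple is reduced (cathode) and Na⁺/Na is oxidized (anode), so E°cell = E°(Cu²⁺/Cu) − E°(Na⁺/Na).
E°(Cu²⁺/Cu) = E°cell + E°(anode) = +3.05 + (−2.71) = +0.34 V.

+0.34 V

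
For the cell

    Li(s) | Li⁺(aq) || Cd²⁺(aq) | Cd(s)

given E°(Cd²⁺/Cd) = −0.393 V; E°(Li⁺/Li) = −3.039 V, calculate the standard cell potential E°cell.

By convention the left-hand electrode in cell notation is the anode (oxidation) and the right-hand electrode is the cathode (reduction).
E°cell = E°(right) − E°(left) = −0.393 − (−3.039) = +2.646 V.

+2.646 V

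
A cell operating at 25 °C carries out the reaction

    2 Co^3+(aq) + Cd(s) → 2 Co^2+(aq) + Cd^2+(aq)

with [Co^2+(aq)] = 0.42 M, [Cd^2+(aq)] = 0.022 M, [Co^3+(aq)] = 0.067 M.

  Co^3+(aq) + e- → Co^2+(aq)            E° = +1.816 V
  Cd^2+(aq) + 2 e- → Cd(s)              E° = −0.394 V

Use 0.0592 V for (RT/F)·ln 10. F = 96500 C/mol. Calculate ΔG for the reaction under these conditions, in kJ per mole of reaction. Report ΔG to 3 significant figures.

With Co³⁺/Co²⁺ reduced at the cathode, E°cell = +1.816 − (−0.394) = +2.210 V and n = 2.
Here Q = ([Co^2+(aq)]^2·[Cd^2+(aq)]) / [Co^3+(aq)]^2 = 0.865 (log Q = −0.063), giving E = +2.210 − (0.0592/2)·(−0.063) = +2.2119 V.
Finally ΔG = −nFE = −(2)(96500 C/mol)(+2.2119 V) = −427 kJ/mol.

−427 kJ/mol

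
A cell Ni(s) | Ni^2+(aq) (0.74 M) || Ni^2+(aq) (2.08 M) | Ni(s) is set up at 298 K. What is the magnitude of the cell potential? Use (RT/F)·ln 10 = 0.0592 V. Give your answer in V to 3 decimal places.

0.013 V

For a concentration cell E°cell = 0, since both electrodes use the same couple.
The compartment with the higher Ni^2+(aq) concentration (2.08 M) acts as the cathode; ions are reduced there and produced at the dilute (0.74 M) anode.
With n = 2, Ecell = −(0.0592/2)·log([dilute]/[conc]) = −(0.0592/2)·log(0.74/2.08) = +0.013 V.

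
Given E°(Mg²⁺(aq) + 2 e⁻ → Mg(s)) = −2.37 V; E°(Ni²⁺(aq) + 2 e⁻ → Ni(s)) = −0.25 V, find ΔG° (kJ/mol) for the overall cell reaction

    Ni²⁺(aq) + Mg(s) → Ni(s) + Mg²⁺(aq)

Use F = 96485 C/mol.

In the reaction as written Ni²⁺(aq) is reduced, so the Ni²⁺/Ni couple is the cathode and Mg²⁺/Mg is the anode.
E°cell = −0.25 − (−2.37) = +2.12 V; balancing electrons gives n = 2.
ΔG° = −nFE°cell = −(2)(96485)(+2.12) J/mol = −409 kJ/mol.

−409 kJ/mol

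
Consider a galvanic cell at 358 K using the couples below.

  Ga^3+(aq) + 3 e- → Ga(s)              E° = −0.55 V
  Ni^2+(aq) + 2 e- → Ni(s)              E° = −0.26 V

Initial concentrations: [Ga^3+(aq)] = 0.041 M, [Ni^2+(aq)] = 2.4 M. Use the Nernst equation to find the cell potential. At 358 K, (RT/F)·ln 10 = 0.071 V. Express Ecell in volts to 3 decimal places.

+0.336 V

Ni²⁺/Ni is reduced (cathode, E° = −0.26 V) and Ga³⁺/Ga is oxidized (anode).
E°cell = −0.26 − (−0.55) = +0.29 V, with n = 6 electrons transferred.
The balanced reaction is 3 Ni^2+(aq) + 2 Ga(s) → 3 Ni(s) + 2 Ga^3+(aq), so Q = [Ga^3+(aq)]^2 / [Ni^2+(aq)]^3 = 0.000122 and log Q = −3.915.
Applying E = E° − (RT ln10/nF)·log Q gives +0.29 − (0.071/6)(−3.915) = +0.336 V.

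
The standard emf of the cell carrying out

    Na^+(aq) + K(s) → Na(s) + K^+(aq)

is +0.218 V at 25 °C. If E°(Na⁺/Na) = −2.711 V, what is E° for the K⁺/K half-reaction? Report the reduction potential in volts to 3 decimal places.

In the reaction as written the Na⁺/Na couple is reduced (cathode) and K⁺/K is oxidized (anode), so E°cell = E°(Na⁺/Na) − E°(K⁺/K).
E°(K⁺/K) = E°(cathode) − E°cell = −2.711 − (+0.218) = −2.929 V.

−2.929 V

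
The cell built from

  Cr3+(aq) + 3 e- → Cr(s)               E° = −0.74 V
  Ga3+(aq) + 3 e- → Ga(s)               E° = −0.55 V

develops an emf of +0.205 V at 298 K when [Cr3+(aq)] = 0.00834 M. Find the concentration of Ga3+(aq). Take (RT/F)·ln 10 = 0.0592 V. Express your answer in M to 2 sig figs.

0.048 M

Ga³⁺/Ga is the cathode (higher E°); E°cell = −0.55 − (−0.74) = +0.19 V with n = 3.
From the Nernst equation, log Q = n(E° − E)/0.0592 = 3·(+0.19 − (+0.205))/0.0592 = −0.760.
The balanced reaction is Ga3+(aq) + Cr(s) → Ga(s) + Cr3+(aq), so Q = [Cr3+(aq)] / [Ga3+(aq)].
Isolating [Ga3+(aq)] in Q = 10^{−0.760} yields log [Ga3+(aq)] = −1.319, i.e. 0.048 M.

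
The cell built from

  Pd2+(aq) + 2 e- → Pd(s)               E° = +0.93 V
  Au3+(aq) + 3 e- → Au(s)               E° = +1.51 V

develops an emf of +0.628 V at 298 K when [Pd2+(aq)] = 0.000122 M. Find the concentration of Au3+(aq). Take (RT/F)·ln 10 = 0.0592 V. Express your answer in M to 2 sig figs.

0.00036 M

The Au³⁺/Au couple has the larger reduction potential, so it is the cathode: E°cell = +1.51 − (+0.93) = +0.58 V and n = 6.
From the Nernst equation, log Q = n(E° − E)/0.0592 = 6·(+0.58 − (+0.628))/0.0592 = −4.865.
Balancing electrons gives 2 Au3+(aq) + 3 Pd(s) → 2 Au(s) + 3 Pd2+(aq); thus Q = [Pd2+(aq)]^3 / [Au3+(aq)]^2.
Substituting the known concentrations and solving, log [Au3+(aq)] = −3.438 and [Au3+(aq)] = 0.00036 M.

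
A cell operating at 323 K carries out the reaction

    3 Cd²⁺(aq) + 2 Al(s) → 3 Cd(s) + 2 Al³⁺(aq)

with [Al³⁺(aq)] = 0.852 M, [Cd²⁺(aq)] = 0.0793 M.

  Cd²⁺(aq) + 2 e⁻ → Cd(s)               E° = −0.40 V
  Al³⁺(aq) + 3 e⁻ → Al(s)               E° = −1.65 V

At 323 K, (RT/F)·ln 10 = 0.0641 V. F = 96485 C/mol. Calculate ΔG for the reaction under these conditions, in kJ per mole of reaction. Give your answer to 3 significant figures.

−704 kJ/mol

With Cd²⁺/Cd reduced at the cathode, E°cell = −0.40 − (−1.65) = +1.25 V and n = 6.
Q = [Al³⁺(aq)]^2 / [Cd²⁺(aq)]^3 = 1.46×10^3, so log Q = 3.163 and E = +1.25 − (0.0641/6)(3.163) = +1.2162 V.
Then ΔG = −nFE = −6 × 96485 × +1.2162 J/mol = −704 kJ/mol.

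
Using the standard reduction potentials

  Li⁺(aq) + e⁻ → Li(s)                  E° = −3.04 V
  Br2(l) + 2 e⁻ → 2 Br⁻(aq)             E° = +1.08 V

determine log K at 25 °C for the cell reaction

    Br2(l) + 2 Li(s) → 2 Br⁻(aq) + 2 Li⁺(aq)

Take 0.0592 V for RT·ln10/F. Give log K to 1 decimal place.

The Br₂/Br⁻ couple is reduced (cathode); E°cell = +1.08 − (−3.04) = +4.12 V with n = 2.
At equilibrium E = 0, so log K = nE°cell / 0.0592 = (2)(+4.12) / 0.0592 = 139.2.

log K = 139.2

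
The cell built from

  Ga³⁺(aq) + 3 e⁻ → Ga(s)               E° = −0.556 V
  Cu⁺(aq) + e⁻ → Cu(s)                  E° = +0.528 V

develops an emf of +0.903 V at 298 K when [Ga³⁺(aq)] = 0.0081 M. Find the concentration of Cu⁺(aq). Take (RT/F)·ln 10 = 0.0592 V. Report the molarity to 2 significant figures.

With Cu⁺/Cu at the cathode and Ga³⁺/Ga at the anode, E°cell = +0.528 − (−0.556) = +1.084 V (n = 3).
Rearranging E = E° − (0.0592/n)·log Q gives log Q = 3(+1.084 − (+0.903))/0.0592 = 9.172.
For 3 Cu⁺(aq) + Ga(s) → 3 Cu(s) + Ga³⁺(aq), the reaction quotient is Q = [Ga³⁺(aq)] / [Cu⁺(aq)]^3.
Substituting the known concentrations and solving, log [Cu⁺(aq)] = −3.755 and [Cu⁺(aq)] = 0.00018 M.

0.00018 M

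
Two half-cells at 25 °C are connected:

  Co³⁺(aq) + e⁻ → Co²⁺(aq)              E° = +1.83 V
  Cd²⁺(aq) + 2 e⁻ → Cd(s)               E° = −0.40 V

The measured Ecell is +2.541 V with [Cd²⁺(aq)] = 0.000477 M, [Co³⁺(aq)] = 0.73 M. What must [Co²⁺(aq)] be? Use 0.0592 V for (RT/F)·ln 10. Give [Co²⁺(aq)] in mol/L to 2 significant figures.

0.00019 M

The Co³⁺/Co²⁺ couple has the larger reduction potential, so it is the cathode: E°cell = +1.83 − (−0.40) = +2.23 V and n = 2.
Rearranging E = E° − (0.0592/n)·log Q gives log Q = 2(+2.23 − (+2.541))/0.0592 = −10.507.
The balanced reaction is 2 Co³⁺(aq) + Cd(s) → 2 Co²⁺(aq) + Cd²⁺(aq), so Q = ([Co²⁺(aq)]^2·[Cd²⁺(aq)]) / [Co³⁺(aq)]^2.
Isolating [Co²⁺(aq)] in Q = 10^{−10.507} yields log [Co²⁺(aq)] = −3.729, i.e. 0.00019 M.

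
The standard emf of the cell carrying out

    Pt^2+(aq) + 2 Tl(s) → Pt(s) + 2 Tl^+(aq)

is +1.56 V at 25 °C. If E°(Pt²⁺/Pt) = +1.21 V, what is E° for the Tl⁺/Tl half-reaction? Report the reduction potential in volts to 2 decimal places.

In the reaction as written the Pt²⁺/Pt couple is reduced (cathode) and Tl⁺/Tl is oxidized (anode), so E°cell = E°(Pt²⁺/Pt) − E°(Tl⁺/Tl).
E°(Tl⁺/Tl) = E°(cathode) − E°cell = +1.21 − (+1.56) = −0.35 V.

−0.35 V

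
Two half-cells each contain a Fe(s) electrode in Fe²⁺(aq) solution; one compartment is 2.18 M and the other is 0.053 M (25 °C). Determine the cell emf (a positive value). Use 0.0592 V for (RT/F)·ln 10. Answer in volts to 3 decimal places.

0.048 V

For a concentration cell E°cell = 0, since both electrodes use the same couple.
The compartment with the higher Fe²⁺(aq) concentration (2.18 M) acts as the cathode; ions are reduced there and produced at the dilute (0.053 M) anode.
With n = 2, Ecell = −(0.0592/2)·log([dilute]/[conc]) = −(0.0592/2)·log(0.053/2.18) = +0.048 V.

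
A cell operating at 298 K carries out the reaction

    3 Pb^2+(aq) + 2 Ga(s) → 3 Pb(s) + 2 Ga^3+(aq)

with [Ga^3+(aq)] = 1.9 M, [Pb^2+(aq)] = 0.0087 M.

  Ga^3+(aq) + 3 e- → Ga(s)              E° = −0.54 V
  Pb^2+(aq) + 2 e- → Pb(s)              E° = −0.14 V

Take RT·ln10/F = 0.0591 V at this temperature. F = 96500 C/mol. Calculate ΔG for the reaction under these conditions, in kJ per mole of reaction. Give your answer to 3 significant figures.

−193 kJ/mol

The standard cell potential is −0.14 − (−0.54) = +0.40 V, with n = 6 electrons in the balanced equation.
Q = [Ga^3+(aq)]^2 / [Pb^2+(aq)]^3 = 5.48×10^6, so log Q = 6.739 and E = +0.40 − (0.0591/6)(6.739) = +0.3336 V.
Finally ΔG = −nFE = −(6)(96500 C/mol)(+0.3336 V) = −193 kJ/mol.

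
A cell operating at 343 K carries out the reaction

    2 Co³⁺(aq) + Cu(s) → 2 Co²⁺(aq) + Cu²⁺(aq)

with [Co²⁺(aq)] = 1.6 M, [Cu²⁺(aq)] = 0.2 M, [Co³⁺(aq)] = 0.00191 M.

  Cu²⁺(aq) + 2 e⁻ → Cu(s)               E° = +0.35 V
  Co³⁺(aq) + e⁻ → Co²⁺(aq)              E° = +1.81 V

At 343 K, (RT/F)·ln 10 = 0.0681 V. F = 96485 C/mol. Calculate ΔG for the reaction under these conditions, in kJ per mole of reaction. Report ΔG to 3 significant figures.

−248 kJ/mol

E°cell = +1.81 − (+0.35) = +1.46 V; the balanced reaction transfers n = 2 electrons.
The reaction quotient is ([Co²⁺(aq)]^2·[Cu²⁺(aq)]) / [Co³⁺(aq)]^2 = 1.4×10^5; by Nernst, E = +1.46 − (0.0681/2)(5.147) = +1.2847 V.
Finally ΔG = −nFE = −(2)(96485 C/mol)(+1.2847 V) = −248 kJ/mol.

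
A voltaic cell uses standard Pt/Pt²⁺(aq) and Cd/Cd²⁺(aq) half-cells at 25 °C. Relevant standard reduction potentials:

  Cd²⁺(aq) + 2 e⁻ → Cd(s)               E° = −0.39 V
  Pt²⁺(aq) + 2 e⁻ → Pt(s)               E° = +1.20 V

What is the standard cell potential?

+1.59 V

Of the two couples in this cell, the one with the more positive reduction potential is reduced at the cathode: here that is Pt²⁺/Pt (+1.20 V); Cd²⁺/Cd (−0.39 V) is the anode.
E°cell = E°(cathode) − E°(anode) = +1.20 − (−0.39) = +1.59 V.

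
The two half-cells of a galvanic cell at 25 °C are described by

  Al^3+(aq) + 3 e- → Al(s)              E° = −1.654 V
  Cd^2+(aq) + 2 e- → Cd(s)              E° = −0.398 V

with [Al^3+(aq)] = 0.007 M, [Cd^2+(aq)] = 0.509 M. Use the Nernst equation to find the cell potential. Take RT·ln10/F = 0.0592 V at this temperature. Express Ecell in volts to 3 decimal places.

+1.290 V

The Cd²⁺/Cd couple has the more positive E°, so it is the cathode; Al³⁺/Al is the anode.
E°cell = E°cat − E°an = −0.398 − (−1.654) = +1.256 V; n = 6.
The balanced reaction is 3 Cd^2+(aq) + 2 Al(s) → 3 Cd(s) + 2 Al^3+(aq), so Q = [Al^3+(aq)]^2 / [Cd^2+(aq)]^3 = 0.000372 and log Q = −3.430.
Applying E = E° − (RT ln10/nF)·log Q gives +1.256 − (0.0592/6)(−3.430) = +1.290 V.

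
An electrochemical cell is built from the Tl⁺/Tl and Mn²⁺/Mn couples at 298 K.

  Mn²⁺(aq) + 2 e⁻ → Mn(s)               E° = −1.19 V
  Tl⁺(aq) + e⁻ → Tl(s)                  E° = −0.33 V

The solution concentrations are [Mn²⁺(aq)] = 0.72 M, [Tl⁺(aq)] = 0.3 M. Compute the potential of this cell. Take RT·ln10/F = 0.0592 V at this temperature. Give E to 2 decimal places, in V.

+0.83 V

Tl⁺/Tl is reduced (cathode, E° = −0.33 V) and Mn²⁺/Mn is oxidized (anode).
E°cell = E°cat − E°an = −0.33 − (−1.19) = +0.86 V; n = 2.
Balancing gives 2 Tl⁺(aq) + Mn(s) → 2 Tl(s) + Mn²⁺(aq); hence Q = [Mn²⁺(aq)] / [Tl⁺(aq)]^2 = 8 (log Q = 0.903).
Applying E = E° − (RT ln10/nF)·log Q gives +0.86 − (0.0592/2)(0.903) = +0.83 V.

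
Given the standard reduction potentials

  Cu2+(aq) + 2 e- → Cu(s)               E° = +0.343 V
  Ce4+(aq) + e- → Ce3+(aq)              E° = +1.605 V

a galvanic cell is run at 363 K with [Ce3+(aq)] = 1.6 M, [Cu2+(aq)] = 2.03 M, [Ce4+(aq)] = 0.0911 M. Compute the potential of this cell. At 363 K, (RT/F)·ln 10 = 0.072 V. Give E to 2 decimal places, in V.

Since E°(Ce⁴⁺/Ce³⁺) > E°(Cu²⁺/Cu), Ce⁴⁺/Ce³⁺ serves as the cathode.
E°cell = E°cat − E°an = +1.605 − (+0.343) = +1.262 V; n = 2.
For the overall reaction 2 Ce4+(aq) + Cu(s) → 2 Ce3+(aq) + Cu2+(aq), Q = ([Ce3+(aq)]^2·[Cu2+(aq)]) / [Ce4+(aq)]^2 = 626, giving log Q = 2.797.
E = E° − (0.072/n)·log Q = +1.262 − (0.072/2)(2.797) = +1.16 V.

+1.16 V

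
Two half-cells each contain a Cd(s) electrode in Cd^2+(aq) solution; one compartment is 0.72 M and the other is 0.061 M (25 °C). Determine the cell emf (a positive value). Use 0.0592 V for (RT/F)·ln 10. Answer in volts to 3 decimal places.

0.032 V

For a concentration cell E°cell = 0, since both electrodes use the same couple.
The compartment with the higher Cd^2+(aq) concentration (0.72 M) acts as the cathode; ions are reduced there and produced at the dilute (0.061 M) anode.
With n = 2, Ecell = −(0.0592/2)·log([dilute]/[conc]) = −(0.0592/2)·log(0.061/0.72) = +0.032 V.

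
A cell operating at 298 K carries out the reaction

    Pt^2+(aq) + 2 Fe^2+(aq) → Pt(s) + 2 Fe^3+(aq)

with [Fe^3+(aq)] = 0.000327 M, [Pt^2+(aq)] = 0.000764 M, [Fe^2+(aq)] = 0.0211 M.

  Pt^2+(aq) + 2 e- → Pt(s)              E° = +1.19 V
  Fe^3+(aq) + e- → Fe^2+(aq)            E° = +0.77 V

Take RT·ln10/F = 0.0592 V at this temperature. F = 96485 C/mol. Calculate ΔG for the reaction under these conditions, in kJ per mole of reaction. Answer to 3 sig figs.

With Pt²⁺/Pt reduced at the cathode, E°cell = +1.19 − (+0.77) = +0.42 V and n = 2.
Q = [Fe^3+(aq)]^2 / ([Pt^2+(aq)]·[Fe^2+(aq)]^2) = 0.314, so log Q = −0.503 and E = +0.42 − (0.0592/2)(−0.503) = +0.4349 V.
Finally ΔG = −nFE = −(2)(96485 C/mol)(+0.4349 V) = −83.9 kJ/mol.

−83.9 kJ/mol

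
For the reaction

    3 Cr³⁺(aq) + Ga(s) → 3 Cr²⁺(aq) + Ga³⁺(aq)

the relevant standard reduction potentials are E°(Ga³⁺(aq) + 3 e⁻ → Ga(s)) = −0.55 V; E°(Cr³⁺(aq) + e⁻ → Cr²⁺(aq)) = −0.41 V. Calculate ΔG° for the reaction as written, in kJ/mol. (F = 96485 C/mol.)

−40.5 kJ/mol

In the reaction as written Cr³⁺(aq) is reduced, so the Cr³⁺/Cr²⁺ couple is the cathode and Ga³⁺/Ga is the anode.
E°cell = −0.41 − (−0.55) = +0.14 V; balancing electrons gives n = 3.
ΔG° = −nFE°cell = −(3)(96485)(+0.14) J/mol = −40.5 kJ/mol.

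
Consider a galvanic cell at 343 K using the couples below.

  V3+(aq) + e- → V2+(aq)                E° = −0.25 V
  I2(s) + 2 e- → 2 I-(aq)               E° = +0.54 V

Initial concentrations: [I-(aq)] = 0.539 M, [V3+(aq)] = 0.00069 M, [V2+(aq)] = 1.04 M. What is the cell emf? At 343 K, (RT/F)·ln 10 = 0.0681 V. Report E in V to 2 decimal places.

+1.02 V

I₂/I⁻ is reduced (cathode, E° = +0.54 V) and V³⁺/V²⁺ is oxidized (anode).
E°cell = E°cat − E°an = +0.54 − (−0.25) = +0.79 V; n = 2.
For the overall reaction I2(s) + 2 V2+(aq) → 2 I-(aq) + 2 V3+(aq), Q = ([I-(aq)]^2·[V3+(aq)]^2) / [V2+(aq)]^2 = 1.28×10^−7, giving log Q = −6.893.
By the Nernst equation, E = +0.79 − (0.0681/2)·(−6.893) = +1.02 V.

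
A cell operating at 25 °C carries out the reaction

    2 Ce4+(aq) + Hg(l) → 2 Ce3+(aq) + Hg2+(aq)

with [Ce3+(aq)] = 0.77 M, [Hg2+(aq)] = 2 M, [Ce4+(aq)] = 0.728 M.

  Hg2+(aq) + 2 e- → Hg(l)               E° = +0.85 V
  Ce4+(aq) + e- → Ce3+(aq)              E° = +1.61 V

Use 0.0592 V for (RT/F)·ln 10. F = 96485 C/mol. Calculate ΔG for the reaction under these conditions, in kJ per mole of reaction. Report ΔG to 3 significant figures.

−145 kJ/mol

With Ce⁴⁺/Ce³⁺ reduced at the cathode, E°cell = +1.61 − (+0.85) = +0.76 V and n = 2.
Q = ([Ce3+(aq)]^2·[Hg2+(aq)]) / [Ce4+(aq)]^2 = 2.24, so log Q = 0.350 and E = +0.76 − (0.0592/2)(0.350) = +0.7496 V.
Finally ΔG = −nFE = −(2)(96485 C/mol)(+0.7496 V) = −145 kJ/mol.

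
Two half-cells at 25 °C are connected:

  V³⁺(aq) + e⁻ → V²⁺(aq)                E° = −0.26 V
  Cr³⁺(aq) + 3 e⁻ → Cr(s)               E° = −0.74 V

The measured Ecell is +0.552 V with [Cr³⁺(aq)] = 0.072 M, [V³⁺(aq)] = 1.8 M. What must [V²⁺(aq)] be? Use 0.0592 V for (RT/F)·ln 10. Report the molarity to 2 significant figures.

0.26 M

With V³⁺/V²⁺ at the cathode and Cr³⁺/Cr at the anode, E°cell = −0.26 − (−0.74) = +0.48 V (n = 3).
Rearranging E = E° − (0.0592/n)·log Q gives log Q = 3(+0.48 − (+0.552))/0.0592 = −3.649.
The balanced reaction is 3 V³⁺(aq) + Cr(s) → 3 V²⁺(aq) + Cr³⁺(aq), so Q = ([V²⁺(aq)]^3·[Cr³⁺(aq)]) / [V³⁺(aq)]^3.
Isolating [V²⁺(aq)] in Q = 10^{−3.649} yields log [V²⁺(aq)] = −0.580, i.e. 0.26 M.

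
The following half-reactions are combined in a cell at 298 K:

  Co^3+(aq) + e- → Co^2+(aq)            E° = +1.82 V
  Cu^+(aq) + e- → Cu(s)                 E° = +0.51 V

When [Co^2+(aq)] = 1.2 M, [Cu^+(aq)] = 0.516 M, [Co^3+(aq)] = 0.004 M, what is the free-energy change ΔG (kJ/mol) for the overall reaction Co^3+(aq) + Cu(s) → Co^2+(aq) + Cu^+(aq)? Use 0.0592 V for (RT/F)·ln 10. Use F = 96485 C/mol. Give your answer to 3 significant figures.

With Co³⁺/Co²⁺ reduced at the cathode, E°cell = +1.82 − (+0.51) = +1.31 V and n = 1.
Q = ([Co^2+(aq)]·[Cu^+(aq)]) / [Co^3+(aq)] = 155, so log Q = 2.190 and E = +1.31 − (0.0592/1)(2.190) = +1.1804 V.
ΔG = −nFE = −(1)(96485)(+1.1804) J/mol = −114 kJ/mol.

−114 kJ/mol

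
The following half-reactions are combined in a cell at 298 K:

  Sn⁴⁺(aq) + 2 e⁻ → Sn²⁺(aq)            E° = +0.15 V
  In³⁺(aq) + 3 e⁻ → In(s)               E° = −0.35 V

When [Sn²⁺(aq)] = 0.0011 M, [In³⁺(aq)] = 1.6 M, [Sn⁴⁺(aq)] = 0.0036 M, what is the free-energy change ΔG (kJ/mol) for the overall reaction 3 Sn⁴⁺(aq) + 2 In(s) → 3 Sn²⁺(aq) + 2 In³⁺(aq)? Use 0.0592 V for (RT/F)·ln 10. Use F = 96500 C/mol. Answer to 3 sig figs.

The standard cell potential is +0.15 − (−0.35) = +0.50 V, with n = 6 electrons in the balanced equation.
Here Q = ([Sn²⁺(aq)]^3·[In³⁺(aq)]^2) / [Sn⁴⁺(aq)]^3 = 0.073 (log Q = −1.136), giving E = +0.50 − (0.0592/6)·(−1.136) = +0.5112 V.
ΔG = −nFE = −(6)(96500)(+0.5112) J/mol = −296 kJ/mol.

−296 kJ/mol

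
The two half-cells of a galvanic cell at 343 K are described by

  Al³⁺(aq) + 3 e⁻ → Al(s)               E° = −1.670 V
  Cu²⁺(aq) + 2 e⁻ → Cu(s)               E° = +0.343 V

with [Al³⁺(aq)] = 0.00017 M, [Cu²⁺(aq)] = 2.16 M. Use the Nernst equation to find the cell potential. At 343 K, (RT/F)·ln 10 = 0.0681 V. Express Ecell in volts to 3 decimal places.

Cu²⁺/Cu is reduced (cathode, E° = +0.343 V) and Al³⁺/Al is oxidized (anode).
E°cell = +0.343 − (−1.670) = +2.013 V, with n = 6 electrons transferred.
The balanced reaction is 3 Cu²⁺(aq) + 2 Al(s) → 3 Cu(s) + 2 Al³⁺(aq), so Q = [Al³⁺(aq)]^2 / [Cu²⁺(aq)]^3 = 2.87×10^−9 and log Q = −8.542.
E = E° − (0.0681/n)·log Q = +2.013 − (0.0681/6)(−8.542) = +2.110 V.

+2.110 V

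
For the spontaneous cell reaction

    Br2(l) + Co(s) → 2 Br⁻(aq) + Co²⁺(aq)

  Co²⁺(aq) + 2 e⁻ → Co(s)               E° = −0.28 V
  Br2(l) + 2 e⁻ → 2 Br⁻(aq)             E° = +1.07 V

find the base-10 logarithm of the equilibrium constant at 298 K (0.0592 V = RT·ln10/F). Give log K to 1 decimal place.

log K = 45.6

The Br₂/Br⁻ couple is reduced (cathode); E°cell = +1.07 − (−0.28) = +1.35 V with n = 2.
At equilibrium E = 0, so log K = nE°cell / 0.0592 = (2)(+1.35) / 0.0592 = 45.6.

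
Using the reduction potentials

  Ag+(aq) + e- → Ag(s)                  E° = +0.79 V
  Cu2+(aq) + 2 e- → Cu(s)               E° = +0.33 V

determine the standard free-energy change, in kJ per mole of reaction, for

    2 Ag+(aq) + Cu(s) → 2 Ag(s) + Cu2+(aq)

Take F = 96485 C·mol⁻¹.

−88.8 kJ/mol

In the reaction as written Ag+(aq) is reduced, so the Ag⁺/Ag couple is the cathode and Cu²⁺/Cu is the anode.
E°cell = +0.79 − (+0.33) = +0.46 V; balancing electrons gives n = 2.
ΔG° = −nFE°cell = −(2)(96485)(+0.46) J/mol = −88.8 kJ/mol.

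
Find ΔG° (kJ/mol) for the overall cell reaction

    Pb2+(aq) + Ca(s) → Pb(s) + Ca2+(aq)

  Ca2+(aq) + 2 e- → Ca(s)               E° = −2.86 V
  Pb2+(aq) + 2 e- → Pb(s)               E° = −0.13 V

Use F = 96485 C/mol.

In the reaction as written Pb2+(aq) is reduced, so the Pb²⁺/Pb couple is the cathode and Ca²⁺/Ca is the anode.
E°cell = −0.13 − (−2.86) = +2.73 V; balancing electrons gives n = 2.
ΔG° = −nFE°cell = −(2)(96485)(+2.73) J/mol = −527 kJ/mol.

−527 kJ/mol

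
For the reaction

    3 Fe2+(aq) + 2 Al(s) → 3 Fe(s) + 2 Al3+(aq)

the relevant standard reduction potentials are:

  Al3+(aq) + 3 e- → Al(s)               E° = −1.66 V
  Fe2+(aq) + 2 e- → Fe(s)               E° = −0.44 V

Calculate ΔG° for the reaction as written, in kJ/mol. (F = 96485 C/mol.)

In the reaction as written Fe2+(aq) is reduced, so the Fe²⁺/Fe couple is the cathode and Al³⁺/Al is the anode.
E°cell = −0.44 − (−1.66) = +1.22 V; balancing electrons gives n = 6.
ΔG° = −nFE°cell = −(6)(96485)(+1.22) J/mol = −706 kJ/mol.

−706 kJ/mol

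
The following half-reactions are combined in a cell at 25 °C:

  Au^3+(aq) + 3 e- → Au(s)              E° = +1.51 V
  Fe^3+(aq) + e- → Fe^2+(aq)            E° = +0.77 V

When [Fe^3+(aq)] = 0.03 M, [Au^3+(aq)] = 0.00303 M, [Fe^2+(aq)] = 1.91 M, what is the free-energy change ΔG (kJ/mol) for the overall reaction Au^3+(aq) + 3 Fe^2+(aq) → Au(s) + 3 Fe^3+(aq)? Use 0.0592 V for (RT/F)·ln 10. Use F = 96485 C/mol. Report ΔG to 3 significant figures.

−231 kJ/mol

The standard cell potential is +1.51 − (+0.77) = +0.74 V, with n = 3 electrons in the balanced equation.
Here Q = [Fe^3+(aq)]^3 / ([Au^3+(aq)]·[Fe^2+(aq)]^3) = 0.00128 (log Q = −2.893), giving E = +0.74 − (0.0592/3)·(−2.893) = +0.7971 V.
Then ΔG = −nFE = −3 × 96485 × +0.7971 J/mol = −231 kJ/mol.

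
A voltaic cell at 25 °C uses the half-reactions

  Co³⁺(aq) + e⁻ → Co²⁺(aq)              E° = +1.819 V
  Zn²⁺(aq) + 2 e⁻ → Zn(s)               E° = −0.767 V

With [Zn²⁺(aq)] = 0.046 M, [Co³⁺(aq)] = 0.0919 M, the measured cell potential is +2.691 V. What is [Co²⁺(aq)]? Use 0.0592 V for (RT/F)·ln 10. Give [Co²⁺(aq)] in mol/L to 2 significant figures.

0.0072 M

The Co³⁺/Co²⁺ couple has the larger reduction potential, so it is the cathode: E°cell = +1.819 − (−0.767) = +2.586 V and n = 2.
From the Nernst equation, log Q = n(E° − E)/0.0592 = 2·(+2.586 − (+2.691))/0.0592 = −3.547.
For 2 Co³⁺(aq) + Zn(s) → 2 Co²⁺(aq) + Zn²⁺(aq), the reaction quotient is Q = ([Co²⁺(aq)]^2·[Zn²⁺(aq)]) / [Co³⁺(aq)]^2.
Isolating [Co²⁺(aq)] in Q = 10^{−3.547} yields log [Co²⁺(aq)] = −2.142, i.e. 0.0072 M.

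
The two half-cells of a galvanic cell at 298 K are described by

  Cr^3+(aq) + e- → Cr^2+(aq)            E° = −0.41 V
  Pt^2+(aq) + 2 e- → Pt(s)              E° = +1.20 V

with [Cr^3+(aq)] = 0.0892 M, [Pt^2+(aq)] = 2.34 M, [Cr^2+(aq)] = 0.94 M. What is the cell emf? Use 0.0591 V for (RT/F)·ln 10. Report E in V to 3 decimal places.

Pt²⁺/Pt is reduced (cathode, E° = +1.20 V) and Cr³⁺/Cr²⁺ is oxidized (anode).
E°cell = E°cat − E°an = +1.20 − (−0.41) = +1.61 V; n = 2.
For the overall reaction Pt^2+(aq) + 2 Cr^2+(aq) → Pt(s) + 2 Cr^3+(aq), Q = [Cr^3+(aq)]^2 / ([Pt^2+(aq)]·[Cr^2+(aq)]^2) = 0.00385, giving log Q = −2.415.
By the Nernst equation, E = +1.61 − (0.0591/2)·(−2.415) = +1.681 V.

+1.681 V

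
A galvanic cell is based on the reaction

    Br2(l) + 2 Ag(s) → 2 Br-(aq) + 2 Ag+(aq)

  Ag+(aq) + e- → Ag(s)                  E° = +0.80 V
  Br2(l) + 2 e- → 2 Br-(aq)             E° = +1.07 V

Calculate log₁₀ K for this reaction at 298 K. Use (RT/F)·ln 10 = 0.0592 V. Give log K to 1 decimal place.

The Br₂/Br⁻ couple is reduced (cathode); E°cell = +1.07 − (+0.80) = +0.27 V with n = 2.
At equilibrium E = 0, so log K = nE°cell / 0.0592 = (2)(+0.27) / 0.0592 = 9.1.

log K = 9.1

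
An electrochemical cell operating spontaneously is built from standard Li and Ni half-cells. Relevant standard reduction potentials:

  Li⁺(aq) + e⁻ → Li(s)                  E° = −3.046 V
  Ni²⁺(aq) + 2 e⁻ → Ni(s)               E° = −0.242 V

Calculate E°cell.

The Ni²⁺/Ni couple has the higher E°, so Ni ion is reduced (cathode) and Li is oxidized (anode).
E°cell = E°(cathode) − E°(anode) = −0.242 − (−3.046) = +2.804 V.

+2.804 V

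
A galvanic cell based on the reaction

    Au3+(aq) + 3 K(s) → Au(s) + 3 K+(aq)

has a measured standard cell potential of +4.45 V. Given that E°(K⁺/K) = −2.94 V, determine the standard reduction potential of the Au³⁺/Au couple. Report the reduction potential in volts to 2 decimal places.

+1.51 V

In the reaction as written the Au³⁺/Au couple is reduced (cathode) and K⁺/K is oxidized (anode), so E°cell = E°(Au³⁺/Au) − E°(K⁺/K).
E°(Au³⁺/Au) = E°cell + E°(anode) = +4.45 + (−2.94) = +1.51 V.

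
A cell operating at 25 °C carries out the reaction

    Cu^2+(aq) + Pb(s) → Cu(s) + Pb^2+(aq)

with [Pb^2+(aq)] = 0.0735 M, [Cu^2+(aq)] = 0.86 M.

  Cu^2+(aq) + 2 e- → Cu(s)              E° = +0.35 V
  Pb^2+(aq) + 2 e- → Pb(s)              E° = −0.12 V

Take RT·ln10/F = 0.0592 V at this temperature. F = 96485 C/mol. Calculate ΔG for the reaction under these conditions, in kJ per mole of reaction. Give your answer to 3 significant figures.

E°cell = +0.35 − (−0.12) = +0.47 V; the balanced reaction transfers n = 2 electrons.
The reaction quotient is [Pb^2+(aq)] / [Cu^2+(aq)] = 0.0855; by Nernst, E = +0.47 − (0.0592/2)(−1.068) = +0.5016 V.
Finally ΔG = −nFE = −(2)(96485 C/mol)(+0.5016 V) = −96.8 kJ/mol.

−96.8 kJ/mol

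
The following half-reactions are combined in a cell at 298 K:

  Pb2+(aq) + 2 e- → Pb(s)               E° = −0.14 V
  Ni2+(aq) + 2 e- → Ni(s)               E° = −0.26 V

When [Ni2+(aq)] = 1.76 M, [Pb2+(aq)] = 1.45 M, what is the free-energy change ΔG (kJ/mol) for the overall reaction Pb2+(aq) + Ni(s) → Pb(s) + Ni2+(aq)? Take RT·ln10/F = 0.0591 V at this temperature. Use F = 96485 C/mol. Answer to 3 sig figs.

−22.7 kJ/mol

With Pb²⁺/Pb reduced at the cathode, E°cell = −0.14 − (−0.26) = +0.12 V and n = 2.
The reaction quotient is [Ni2+(aq)] / [Pb2+(aq)] = 1.21; by Nernst, E = +0.12 − (0.0591/2)(0.084) = +0.1175 V.
Finally ΔG = −nFE = −(2)(96485 C/mol)(+0.1175 V) = −22.7 kJ/mol.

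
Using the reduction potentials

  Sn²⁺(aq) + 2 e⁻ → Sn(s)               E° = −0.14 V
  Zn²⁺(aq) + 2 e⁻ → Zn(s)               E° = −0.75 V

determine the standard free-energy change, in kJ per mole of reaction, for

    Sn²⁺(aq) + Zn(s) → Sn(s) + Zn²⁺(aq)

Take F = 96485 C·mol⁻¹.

In the reaction as written Sn²⁺(aq) is reduced, so the Sn²⁺/Sn couple is the cathode and Zn²⁺/Zn is the anode.
E°cell = −0.14 − (−0.75) = +0.61 V; balancing electrons gives n = 2.
ΔG° = −nFE°cell = −(2)(96485)(+0.61) J/mol = −118 kJ/mol.

−118 kJ/mol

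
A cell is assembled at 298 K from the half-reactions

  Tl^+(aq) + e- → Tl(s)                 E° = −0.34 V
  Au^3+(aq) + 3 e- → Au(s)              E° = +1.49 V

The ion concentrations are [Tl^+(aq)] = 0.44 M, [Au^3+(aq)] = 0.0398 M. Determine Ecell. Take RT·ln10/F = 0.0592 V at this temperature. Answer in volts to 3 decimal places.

The Au³⁺/Au couple has the more positive E°, so it is the cathode; Tl⁺/Tl is the anode.
E°cell = E°cat − E°an = +1.49 − (−0.34) = +1.83 V; n = 3.
Balancing gives Au^3+(aq) + 3 Tl(s) → Au(s) + 3 Tl^+(aq); hence Q = [Tl^+(aq)]^3 / [Au^3+(aq)] = 2.14 (log Q = 0.330).
E = E° − (0.0592/n)·log Q = +1.83 − (0.0592/3)(0.330) = +1.823 V.

+1.823 V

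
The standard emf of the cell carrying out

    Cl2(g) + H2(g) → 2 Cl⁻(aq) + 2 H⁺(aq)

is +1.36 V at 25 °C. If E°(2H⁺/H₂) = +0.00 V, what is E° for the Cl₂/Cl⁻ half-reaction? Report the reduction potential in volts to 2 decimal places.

+1.36 V

In the reaction as written the Cl₂/Cl⁻ couple is reduced (cathode) and 2H⁺/H₂ is oxidized (anode), so E°cell = E°(Cl₂/Cl⁻) − E°(2H⁺/H₂).
E°(Cl₂/Cl⁻) = E°cell + E°(anode) = +1.36 + (+0.00) = +1.36 V.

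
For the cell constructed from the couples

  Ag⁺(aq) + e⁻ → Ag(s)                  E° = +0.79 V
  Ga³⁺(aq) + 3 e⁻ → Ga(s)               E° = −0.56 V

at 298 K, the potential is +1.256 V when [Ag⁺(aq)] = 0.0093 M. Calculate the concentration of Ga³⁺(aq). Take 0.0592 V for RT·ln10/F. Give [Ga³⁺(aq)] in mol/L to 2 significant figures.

0.047 M

Ag⁺/Ag is the cathode (higher E°); E°cell = +0.79 − (−0.56) = +1.35 V with n = 3.
Rearranging E = E° − (0.0592/n)·log Q gives log Q = 3(+1.35 − (+1.256))/0.0592 = 4.764.
The balanced reaction is 3 Ag⁺(aq) + Ga(s) → 3 Ag(s) + Ga³⁺(aq), so Q = [Ga³⁺(aq)] / [Ag⁺(aq)]^3.
Isolating [Ga³⁺(aq)] in Q = 10^{4.764} yields log [Ga³⁺(aq)] = −1.331, i.e. 0.047 M.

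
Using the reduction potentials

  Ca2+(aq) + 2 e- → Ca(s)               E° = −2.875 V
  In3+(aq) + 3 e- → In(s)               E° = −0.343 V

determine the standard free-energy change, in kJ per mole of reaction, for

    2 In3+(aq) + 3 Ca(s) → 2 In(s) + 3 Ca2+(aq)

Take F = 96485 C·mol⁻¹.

In the reaction as written In3+(aq) is reduced, so the In³⁺/In couple is the cathode and Ca²⁺/Ca is the anode.
E°cell = −0.343 − (−2.875) = +2.532 V; balancing electrons gives n = 6.
ΔG° = −nFE°cell = −(6)(96485)(+2.532) J/mol = −1466 kJ/mol.

−1466 kJ/mol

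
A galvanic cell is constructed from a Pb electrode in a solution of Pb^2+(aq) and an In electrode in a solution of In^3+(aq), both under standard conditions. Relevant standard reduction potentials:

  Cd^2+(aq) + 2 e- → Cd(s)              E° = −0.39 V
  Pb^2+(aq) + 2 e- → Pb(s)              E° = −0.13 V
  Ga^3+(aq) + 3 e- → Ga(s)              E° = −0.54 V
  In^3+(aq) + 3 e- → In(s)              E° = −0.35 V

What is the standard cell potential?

Of the two couples in this cell, the one with the more positive reduction potential is reduced at the cathode: here that is Pb²⁺/Pb (−0.13 V); In³⁺/In (−0.35 V) is the anode.
E°cell = E°(cathode) − E°(anode) = −0.13 − (−0.35) = +0.22 V.

+0.22 V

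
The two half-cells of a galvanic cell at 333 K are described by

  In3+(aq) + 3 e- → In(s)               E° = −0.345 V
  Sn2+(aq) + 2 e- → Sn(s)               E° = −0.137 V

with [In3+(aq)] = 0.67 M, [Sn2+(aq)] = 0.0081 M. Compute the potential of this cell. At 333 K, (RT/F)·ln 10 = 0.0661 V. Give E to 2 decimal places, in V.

The Sn²⁺/Sn couple has the more positive E°, so it is the cathode; In³⁺/In is the anode.
E°cell = E°cat − E°an = −0.137 − (−0.345) = +0.208 V; n = 6.
Balancing gives 3 Sn2+(aq) + 2 In(s) → 3 Sn(s) + 2 In3+(aq); hence Q = [In3+(aq)]^2 / [Sn2+(aq)]^3 = 8.45×10^5 (log Q = 5.927).
By the Nernst equation, E = +0.208 − (0.0661/6)·(5.927) = +0.14 V.

+0.14 V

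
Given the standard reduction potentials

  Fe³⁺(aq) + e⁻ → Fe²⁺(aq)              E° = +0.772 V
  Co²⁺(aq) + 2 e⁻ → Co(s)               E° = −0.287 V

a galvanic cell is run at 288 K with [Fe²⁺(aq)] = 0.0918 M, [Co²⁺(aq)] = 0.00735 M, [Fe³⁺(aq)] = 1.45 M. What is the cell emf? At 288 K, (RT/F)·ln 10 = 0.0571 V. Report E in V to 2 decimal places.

+1.19 V

Fe³⁺/Fe²⁺ is reduced (cathode, E° = +0.772 V) and Co²⁺/Co is oxidized (anode).
E°cell = E°cat − E°an = +0.772 − (−0.287) = +1.059 V; n = 2.
The balanced reaction is 2 Fe³⁺(aq) + Co(s) → 2 Fe²⁺(aq) + Co²⁺(aq), so Q = ([Fe²⁺(aq)]^2·[Co²⁺(aq)]) / [Fe³⁺(aq)]^2 = 2.95×10^−5 and log Q = −4.531.
Applying E = E° − (RT ln10/nF)·log Q gives +1.059 − (0.0571/2)(−4.531) = +1.19 V.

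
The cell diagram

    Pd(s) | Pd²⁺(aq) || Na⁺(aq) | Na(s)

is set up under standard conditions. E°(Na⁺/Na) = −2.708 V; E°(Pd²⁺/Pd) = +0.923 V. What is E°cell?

−3.631 V

By convention the left-hand electrode in cell notation is the anode (oxidation) and the right-hand electrode is the cathode (reduction).
E°cell = E°(right) − E°(left) = −2.708 − (+0.923) = −3.631 V.
The negative sign shows that, as written, the cell would require an external voltage to drive the reaction.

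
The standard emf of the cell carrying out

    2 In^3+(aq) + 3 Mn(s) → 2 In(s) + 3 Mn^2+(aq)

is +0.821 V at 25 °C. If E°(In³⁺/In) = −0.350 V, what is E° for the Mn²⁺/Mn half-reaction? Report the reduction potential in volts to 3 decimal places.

In the reaction as written the In³⁺/In couple is reduced (cathode) and Mn²⁺/Mn is oxidized (anode), so E°cell = E°(In³⁺/In) − E°(Mn²⁺/Mn).
E°(Mn²⁺/Mn) = E°(cathode) − E°cell = −0.350 − (+0.821) = −1.171 V.

−1.171 V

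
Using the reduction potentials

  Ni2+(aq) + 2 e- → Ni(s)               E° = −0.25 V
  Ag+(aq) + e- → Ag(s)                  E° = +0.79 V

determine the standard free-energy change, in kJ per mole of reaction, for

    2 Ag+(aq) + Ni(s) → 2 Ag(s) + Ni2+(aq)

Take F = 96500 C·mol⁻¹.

In the reaction as written Ag+(aq) is reduced, so the Ag⁺/Ag couple is the cathode and Ni²⁺/Ni is the anode.
E°cell = +0.79 − (−0.25) = +1.04 V; balancing electrons gives n = 2.
ΔG° = −nFE°cell = −(2)(96500)(+1.04) J/mol = −201 kJ/mol.

−201 kJ/mol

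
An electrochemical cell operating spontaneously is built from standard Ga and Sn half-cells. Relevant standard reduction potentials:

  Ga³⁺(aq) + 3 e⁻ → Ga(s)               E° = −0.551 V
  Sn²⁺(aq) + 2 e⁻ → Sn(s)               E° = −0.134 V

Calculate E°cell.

Of the two couples in this cell, the one with the more positive reduction potential is reduced at the cathode: here that is Sn²⁺/Sn (−0.134 V); Ga³⁺/Ga (−0.551 V) is the anode.
E°cell = E°(cathode) − E°(anode) = −0.134 − (−0.551) = +0.417 V.

+0.417 V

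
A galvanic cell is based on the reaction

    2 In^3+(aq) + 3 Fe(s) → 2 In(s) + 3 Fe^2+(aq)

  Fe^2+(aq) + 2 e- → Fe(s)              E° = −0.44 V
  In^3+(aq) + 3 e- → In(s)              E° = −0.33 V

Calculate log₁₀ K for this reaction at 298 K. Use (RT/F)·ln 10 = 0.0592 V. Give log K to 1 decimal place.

The In³⁺/In couple is reduced (cathode); E°cell = −0.33 − (−0.44) = +0.11 V with n = 6.
At equilibrium E = 0, so log K = nE°cell / 0.0592 = (6)(+0.11) / 0.0592 = 11.1.

log K = 11.1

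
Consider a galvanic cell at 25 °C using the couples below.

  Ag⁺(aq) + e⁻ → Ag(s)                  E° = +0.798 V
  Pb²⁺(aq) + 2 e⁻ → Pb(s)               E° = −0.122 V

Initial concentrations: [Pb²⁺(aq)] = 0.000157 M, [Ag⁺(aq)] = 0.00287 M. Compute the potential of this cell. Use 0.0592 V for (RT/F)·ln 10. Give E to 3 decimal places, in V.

The Ag⁺/Ag couple has the more positive E°, so it is the cathode; Pb²⁺/Pb is the anode.
E°cell = +0.798 − (−0.122) = +0.920 V, with n = 2 electrons transferred.
For the overall reaction 2 Ag⁺(aq) + Pb(s) → 2 Ag(s) + Pb²⁺(aq), Q = [Pb²⁺(aq)] / [Ag⁺(aq)]^2 = 19.1, giving log Q = 1.280.
E = E° − (0.0592/n)·log Q = +0.920 − (0.0592/2)(1.280) = +0.882 V.

+0.882 V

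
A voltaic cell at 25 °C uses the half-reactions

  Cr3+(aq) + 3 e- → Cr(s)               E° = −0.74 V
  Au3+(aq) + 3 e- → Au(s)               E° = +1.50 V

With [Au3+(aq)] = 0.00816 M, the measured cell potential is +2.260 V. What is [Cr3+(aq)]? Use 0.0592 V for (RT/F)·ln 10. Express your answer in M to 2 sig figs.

The Au³⁺/Au couple has the larger reduction potential, so it is the cathode: E°cell = +1.50 − (−0.74) = +2.24 V and n = 3.
Since E = E° − (0.0592/n)·log Q, log Q = n(E° − E)/0.0592 = −1.014.
Balancing electrons gives Au3+(aq) + Cr(s) → Au(s) + Cr3+(aq); thus Q = [Cr3+(aq)] / [Au3+(aq)].
Solving for the unknown gives log [Cr3+(aq)] = −3.102, so [Cr3+(aq)] ≈ 0.00079 M.

0.00079 M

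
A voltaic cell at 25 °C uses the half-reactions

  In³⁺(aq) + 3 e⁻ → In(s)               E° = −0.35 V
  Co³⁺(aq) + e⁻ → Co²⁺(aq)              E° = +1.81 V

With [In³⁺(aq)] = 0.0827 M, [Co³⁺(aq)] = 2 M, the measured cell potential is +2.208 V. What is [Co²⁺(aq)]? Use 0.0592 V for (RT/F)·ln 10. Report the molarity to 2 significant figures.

0.71 M

With Co³⁺/Co²⁺ at the cathode and In³⁺/In at the anode, E°cell = +1.81 − (−0.35) = +2.16 V (n = 3).
From the Nernst equation, log Q = n(E° − E)/0.0592 = 3·(+2.16 − (+2.208))/0.0592 = −2.432.
For 3 Co³⁺(aq) + In(s) → 3 Co²⁺(aq) + In³⁺(aq), the reaction quotient is Q = ([Co²⁺(aq)]^3·[In³⁺(aq)]) / [Co³⁺(aq)]^3.
Isolating [Co²⁺(aq)] in Q = 10^{−2.432} yields log [Co²⁺(aq)] = −0.149, i.e. 0.71 M.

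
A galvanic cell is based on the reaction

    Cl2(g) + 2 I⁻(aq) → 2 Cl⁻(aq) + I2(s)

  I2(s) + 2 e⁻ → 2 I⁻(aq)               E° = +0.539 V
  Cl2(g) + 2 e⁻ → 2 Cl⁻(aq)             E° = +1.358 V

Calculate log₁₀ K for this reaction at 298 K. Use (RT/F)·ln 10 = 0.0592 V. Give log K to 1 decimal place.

log K = 27.7

The Cl₂/Cl⁻ couple is reduced (cathode); E°cell = +1.358 − (+0.539) = +0.819 V with n = 2.
At equilibrium E = 0, so log K = nE°cell / 0.0592 = (2)(+0.819) / 0.0592 = 27.7.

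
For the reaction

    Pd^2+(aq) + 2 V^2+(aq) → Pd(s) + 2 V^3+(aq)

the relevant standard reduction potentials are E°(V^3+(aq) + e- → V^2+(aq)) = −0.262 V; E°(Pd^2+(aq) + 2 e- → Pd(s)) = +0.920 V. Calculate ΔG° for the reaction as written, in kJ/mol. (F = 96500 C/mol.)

In the reaction as written Pd^2+(aq) is reduced, so the Pd²⁺/Pd couple is the cathode and V³⁺/V²⁺ is the anode.
E°cell = +0.920 − (−0.262) = +1.182 V; balancing electrons gives n = 2.
ΔG° = −nFE°cell = −(2)(96500)(+1.182) J/mol = −228 kJ/mol.

−228 kJ/mol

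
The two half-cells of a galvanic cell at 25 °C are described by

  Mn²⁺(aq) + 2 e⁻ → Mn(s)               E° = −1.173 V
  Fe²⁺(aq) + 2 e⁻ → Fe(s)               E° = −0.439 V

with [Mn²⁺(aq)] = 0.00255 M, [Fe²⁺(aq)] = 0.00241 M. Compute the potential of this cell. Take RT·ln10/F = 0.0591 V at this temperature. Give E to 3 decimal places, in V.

+0.733 V

The Fe²⁺/Fe couple has the more positive E°, so it is the cathode; Mn²⁺/Mn is the anode.
E°cell = E°cat − E°an = −0.439 − (−1.173) = +0.734 V; n = 2.
The balanced reaction is Fe²⁺(aq) + Mn(s) → Fe(s) + Mn²⁺(aq), so Q = [Mn²⁺(aq)] / [Fe²⁺(aq)] = 1.06 and log Q = 0.025.
By the Nernst equation, E = +0.734 − (0.0591/2)·(0.025) = +0.733 V.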